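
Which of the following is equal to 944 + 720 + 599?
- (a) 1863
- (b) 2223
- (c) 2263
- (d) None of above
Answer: c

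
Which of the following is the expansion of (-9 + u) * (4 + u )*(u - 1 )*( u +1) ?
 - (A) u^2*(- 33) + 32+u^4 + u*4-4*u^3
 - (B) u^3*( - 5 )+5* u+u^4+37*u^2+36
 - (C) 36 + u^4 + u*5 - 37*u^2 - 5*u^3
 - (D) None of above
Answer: C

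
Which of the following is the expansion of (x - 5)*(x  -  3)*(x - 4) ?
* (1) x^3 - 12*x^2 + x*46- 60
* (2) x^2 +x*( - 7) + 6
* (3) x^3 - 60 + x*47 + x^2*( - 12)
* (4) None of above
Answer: 3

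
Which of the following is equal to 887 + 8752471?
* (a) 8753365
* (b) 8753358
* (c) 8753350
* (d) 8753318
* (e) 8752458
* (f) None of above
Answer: b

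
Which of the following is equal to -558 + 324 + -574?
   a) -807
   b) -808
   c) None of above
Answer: b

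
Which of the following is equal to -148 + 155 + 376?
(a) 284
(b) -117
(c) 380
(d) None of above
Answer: d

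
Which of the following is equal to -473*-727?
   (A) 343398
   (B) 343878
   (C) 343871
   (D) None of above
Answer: C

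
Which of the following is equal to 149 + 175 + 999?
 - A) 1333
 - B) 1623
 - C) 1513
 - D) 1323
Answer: D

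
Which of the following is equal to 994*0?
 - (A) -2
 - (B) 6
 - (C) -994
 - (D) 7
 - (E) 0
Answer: E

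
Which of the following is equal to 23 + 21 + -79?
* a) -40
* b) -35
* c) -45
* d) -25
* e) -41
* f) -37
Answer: b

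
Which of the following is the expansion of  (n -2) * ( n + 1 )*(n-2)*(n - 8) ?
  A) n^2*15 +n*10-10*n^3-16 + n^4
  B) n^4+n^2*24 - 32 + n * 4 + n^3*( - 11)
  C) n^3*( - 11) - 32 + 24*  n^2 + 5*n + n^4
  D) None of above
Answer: B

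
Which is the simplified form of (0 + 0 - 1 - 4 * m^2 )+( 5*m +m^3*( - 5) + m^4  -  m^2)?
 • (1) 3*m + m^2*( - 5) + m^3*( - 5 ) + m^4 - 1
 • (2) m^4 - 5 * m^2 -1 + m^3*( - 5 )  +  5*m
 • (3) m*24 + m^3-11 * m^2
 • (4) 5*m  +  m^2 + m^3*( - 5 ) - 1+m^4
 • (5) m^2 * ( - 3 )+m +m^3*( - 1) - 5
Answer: 2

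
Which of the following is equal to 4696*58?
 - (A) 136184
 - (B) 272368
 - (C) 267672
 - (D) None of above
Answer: B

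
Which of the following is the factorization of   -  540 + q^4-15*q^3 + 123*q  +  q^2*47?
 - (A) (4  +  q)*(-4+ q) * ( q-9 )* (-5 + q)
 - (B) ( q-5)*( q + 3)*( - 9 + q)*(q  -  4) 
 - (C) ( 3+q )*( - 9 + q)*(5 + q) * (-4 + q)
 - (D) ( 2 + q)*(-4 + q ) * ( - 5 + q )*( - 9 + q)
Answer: B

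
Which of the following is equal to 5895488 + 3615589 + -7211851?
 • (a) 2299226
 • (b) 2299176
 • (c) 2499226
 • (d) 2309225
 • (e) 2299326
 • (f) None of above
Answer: a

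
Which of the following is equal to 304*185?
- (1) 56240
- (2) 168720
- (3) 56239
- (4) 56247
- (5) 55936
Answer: 1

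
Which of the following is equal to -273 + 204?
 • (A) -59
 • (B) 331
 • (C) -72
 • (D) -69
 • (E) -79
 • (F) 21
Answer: D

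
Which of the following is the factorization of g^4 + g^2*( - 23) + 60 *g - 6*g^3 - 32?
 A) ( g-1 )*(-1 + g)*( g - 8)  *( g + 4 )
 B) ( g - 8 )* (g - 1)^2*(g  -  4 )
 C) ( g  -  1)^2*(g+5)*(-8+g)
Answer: A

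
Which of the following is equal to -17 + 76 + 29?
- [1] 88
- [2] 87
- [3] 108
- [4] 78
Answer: 1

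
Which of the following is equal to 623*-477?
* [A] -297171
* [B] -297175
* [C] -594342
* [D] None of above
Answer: A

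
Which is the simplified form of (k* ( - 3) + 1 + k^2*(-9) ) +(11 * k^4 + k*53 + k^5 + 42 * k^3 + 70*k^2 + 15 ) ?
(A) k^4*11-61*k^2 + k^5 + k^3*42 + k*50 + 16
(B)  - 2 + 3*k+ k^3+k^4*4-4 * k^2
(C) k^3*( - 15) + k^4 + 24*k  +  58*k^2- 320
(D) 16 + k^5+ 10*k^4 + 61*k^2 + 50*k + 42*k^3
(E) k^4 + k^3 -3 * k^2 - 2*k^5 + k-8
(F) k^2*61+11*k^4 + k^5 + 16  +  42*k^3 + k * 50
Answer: F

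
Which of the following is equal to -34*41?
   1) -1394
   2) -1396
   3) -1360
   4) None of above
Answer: 1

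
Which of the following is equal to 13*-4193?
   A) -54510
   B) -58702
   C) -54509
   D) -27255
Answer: C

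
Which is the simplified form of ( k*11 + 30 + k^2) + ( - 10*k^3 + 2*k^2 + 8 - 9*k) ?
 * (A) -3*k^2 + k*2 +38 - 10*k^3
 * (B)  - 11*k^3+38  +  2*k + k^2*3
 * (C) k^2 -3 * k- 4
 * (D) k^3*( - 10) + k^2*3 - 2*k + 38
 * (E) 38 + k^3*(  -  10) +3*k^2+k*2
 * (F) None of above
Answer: E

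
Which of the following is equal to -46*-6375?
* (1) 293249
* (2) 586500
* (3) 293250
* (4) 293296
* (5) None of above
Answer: 3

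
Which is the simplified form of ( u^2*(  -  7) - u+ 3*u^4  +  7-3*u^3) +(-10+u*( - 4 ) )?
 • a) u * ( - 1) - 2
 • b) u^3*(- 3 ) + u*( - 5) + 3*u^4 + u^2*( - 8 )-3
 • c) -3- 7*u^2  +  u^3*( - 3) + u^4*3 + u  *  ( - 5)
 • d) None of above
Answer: c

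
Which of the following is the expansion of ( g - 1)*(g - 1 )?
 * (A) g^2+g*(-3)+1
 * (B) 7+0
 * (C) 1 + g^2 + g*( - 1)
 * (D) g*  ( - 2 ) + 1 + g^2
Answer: D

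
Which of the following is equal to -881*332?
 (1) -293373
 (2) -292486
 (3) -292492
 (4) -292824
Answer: 3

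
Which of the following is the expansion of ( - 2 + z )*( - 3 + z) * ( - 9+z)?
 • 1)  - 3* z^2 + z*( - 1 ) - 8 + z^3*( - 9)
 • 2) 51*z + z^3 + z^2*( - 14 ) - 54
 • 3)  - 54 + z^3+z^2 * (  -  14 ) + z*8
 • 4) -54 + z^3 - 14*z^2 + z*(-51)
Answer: 2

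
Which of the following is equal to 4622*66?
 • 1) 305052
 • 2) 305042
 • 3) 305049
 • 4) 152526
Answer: 1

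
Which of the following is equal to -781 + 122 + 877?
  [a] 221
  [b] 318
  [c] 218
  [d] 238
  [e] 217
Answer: c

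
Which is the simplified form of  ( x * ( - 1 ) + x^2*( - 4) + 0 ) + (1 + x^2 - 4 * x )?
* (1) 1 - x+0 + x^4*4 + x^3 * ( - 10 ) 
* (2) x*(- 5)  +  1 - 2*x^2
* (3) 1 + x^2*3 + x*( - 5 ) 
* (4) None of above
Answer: 4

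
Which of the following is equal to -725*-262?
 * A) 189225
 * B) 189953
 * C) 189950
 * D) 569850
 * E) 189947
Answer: C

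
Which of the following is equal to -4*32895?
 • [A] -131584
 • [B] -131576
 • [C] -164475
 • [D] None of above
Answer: D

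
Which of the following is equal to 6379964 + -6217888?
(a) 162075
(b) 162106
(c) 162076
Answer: c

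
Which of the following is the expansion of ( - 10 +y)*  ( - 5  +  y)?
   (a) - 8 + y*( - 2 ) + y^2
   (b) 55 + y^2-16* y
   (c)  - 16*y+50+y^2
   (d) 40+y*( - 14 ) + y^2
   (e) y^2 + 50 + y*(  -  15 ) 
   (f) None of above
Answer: e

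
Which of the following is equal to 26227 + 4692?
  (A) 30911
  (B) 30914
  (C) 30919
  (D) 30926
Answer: C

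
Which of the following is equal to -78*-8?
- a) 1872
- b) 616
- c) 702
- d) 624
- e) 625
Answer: d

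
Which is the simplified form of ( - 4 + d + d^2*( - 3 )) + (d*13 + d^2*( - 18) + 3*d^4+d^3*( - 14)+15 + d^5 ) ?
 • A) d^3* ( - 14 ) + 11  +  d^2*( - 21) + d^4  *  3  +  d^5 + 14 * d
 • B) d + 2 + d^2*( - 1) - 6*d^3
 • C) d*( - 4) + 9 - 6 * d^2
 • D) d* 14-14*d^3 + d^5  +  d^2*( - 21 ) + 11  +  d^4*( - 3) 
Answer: A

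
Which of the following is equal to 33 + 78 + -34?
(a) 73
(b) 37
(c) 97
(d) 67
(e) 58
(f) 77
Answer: f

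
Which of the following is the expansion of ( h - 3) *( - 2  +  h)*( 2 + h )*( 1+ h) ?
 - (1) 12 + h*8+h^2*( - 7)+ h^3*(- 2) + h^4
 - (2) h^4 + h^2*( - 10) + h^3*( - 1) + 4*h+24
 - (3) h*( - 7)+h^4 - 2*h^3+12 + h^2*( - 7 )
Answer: 1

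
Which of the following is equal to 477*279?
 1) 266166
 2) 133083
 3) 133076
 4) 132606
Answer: 2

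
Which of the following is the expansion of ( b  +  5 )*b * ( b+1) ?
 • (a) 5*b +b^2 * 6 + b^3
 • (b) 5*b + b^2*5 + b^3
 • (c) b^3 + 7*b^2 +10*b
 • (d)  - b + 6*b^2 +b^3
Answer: a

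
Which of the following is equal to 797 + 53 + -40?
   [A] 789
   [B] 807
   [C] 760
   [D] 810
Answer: D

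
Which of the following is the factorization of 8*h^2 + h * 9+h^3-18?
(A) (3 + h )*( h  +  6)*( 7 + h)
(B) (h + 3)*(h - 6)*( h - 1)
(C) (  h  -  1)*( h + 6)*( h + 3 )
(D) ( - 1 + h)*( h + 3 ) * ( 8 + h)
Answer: C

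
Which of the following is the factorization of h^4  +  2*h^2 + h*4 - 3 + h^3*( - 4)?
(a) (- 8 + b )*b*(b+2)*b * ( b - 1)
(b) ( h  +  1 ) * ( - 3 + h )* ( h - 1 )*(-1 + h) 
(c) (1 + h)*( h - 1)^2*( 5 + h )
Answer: b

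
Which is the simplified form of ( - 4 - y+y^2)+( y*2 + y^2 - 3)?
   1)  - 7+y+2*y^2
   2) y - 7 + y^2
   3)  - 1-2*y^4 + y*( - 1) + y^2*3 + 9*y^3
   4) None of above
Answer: 1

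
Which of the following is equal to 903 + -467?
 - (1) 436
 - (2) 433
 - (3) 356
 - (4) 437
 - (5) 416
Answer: 1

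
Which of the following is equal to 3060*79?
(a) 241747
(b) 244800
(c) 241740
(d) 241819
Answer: c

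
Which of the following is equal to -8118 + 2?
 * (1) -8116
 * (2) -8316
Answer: 1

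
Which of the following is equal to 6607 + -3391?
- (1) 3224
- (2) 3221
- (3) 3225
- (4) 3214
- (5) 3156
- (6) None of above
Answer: 6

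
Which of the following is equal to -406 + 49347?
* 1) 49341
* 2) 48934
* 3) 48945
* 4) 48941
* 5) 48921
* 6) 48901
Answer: 4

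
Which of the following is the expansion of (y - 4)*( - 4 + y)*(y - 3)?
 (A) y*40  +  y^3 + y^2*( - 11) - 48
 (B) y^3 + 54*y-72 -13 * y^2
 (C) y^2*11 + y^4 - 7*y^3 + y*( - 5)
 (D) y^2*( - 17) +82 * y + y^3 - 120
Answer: A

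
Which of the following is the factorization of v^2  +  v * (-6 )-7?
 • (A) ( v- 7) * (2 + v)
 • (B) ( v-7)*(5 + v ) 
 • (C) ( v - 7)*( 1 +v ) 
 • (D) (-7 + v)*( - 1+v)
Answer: C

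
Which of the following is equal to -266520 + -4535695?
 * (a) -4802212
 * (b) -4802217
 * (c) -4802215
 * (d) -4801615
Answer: c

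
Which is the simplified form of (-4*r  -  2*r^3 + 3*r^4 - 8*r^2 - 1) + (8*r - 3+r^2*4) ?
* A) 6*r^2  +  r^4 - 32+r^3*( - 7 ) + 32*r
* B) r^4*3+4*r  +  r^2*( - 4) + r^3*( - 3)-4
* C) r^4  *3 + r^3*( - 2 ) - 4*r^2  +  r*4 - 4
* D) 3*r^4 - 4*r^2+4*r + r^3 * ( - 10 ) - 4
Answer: C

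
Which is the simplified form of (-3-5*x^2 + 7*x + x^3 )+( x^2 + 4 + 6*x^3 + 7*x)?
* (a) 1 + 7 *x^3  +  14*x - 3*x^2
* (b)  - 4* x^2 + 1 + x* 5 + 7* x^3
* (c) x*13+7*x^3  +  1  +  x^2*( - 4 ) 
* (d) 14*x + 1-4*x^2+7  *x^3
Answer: d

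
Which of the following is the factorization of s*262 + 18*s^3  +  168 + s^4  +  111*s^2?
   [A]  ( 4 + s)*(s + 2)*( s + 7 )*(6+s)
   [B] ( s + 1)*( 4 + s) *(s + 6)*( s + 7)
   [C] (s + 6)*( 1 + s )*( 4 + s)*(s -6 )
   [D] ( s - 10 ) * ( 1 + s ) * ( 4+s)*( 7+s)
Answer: B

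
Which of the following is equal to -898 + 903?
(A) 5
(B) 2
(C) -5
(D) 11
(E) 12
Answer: A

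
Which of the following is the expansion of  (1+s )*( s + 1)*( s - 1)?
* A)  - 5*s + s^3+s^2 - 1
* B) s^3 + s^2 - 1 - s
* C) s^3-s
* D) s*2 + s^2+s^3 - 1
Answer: B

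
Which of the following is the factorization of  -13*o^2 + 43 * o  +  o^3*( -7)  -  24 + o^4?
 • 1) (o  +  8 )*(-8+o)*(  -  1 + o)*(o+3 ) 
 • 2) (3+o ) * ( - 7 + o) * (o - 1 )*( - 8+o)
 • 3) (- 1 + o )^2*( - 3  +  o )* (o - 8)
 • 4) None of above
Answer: 4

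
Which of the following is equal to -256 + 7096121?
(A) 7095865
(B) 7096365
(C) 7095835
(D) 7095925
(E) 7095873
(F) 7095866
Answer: A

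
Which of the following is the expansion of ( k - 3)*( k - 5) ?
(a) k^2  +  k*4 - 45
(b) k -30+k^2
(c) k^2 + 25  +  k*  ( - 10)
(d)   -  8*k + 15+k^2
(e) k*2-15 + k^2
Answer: d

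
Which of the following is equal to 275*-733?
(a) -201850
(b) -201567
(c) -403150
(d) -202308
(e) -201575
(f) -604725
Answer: e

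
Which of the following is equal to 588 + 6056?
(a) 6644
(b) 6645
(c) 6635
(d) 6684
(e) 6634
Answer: a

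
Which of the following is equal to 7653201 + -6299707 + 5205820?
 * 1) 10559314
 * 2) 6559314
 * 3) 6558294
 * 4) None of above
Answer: 2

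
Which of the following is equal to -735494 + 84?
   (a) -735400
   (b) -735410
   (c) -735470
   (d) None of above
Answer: b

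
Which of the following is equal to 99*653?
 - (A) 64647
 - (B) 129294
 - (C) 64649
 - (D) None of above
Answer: A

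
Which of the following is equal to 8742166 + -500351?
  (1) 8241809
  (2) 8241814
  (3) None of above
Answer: 3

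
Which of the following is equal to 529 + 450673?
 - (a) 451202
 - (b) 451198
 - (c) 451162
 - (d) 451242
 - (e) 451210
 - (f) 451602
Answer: a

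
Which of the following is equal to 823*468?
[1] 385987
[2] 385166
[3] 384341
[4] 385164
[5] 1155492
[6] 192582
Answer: 4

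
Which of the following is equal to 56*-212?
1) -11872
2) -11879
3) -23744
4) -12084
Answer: 1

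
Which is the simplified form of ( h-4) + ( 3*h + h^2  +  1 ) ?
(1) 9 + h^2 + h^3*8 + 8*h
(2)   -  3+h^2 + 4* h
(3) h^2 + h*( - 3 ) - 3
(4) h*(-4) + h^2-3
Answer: 2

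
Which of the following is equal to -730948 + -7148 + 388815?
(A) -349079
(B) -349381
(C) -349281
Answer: C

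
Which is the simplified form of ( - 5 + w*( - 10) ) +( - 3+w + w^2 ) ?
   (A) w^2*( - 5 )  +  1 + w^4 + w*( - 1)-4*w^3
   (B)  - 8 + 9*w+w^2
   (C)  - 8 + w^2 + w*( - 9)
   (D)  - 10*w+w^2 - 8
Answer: C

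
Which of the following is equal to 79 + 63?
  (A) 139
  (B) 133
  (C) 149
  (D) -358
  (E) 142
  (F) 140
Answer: E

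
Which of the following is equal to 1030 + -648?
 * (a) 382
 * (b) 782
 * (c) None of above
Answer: a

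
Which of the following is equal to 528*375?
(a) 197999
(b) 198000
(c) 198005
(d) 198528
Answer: b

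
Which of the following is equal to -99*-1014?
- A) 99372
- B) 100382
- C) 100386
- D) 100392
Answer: C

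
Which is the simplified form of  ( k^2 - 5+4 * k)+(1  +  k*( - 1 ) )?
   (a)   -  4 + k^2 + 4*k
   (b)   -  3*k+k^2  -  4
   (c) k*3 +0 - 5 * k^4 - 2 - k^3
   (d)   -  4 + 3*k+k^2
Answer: d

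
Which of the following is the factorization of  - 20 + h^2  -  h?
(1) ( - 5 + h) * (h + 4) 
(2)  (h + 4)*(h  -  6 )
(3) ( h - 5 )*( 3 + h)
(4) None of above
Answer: 1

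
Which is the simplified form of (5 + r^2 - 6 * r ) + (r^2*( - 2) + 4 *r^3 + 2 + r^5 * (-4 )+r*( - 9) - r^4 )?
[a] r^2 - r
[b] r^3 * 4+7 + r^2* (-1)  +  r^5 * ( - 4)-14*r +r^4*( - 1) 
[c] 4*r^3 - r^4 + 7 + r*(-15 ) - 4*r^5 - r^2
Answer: c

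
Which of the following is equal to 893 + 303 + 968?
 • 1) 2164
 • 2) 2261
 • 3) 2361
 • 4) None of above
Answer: 1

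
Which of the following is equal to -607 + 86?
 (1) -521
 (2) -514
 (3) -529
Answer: 1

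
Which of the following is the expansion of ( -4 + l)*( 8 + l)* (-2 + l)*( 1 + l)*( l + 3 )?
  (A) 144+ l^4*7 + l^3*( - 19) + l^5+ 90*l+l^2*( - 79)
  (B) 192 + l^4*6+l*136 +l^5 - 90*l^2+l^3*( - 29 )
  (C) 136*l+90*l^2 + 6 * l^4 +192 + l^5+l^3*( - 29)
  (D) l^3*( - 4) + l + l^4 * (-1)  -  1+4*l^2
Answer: B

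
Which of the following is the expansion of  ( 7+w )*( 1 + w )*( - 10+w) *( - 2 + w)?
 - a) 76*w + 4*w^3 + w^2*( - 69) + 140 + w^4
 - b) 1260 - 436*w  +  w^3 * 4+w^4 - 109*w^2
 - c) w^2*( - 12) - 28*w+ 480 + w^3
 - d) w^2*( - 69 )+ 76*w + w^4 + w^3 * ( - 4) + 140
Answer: d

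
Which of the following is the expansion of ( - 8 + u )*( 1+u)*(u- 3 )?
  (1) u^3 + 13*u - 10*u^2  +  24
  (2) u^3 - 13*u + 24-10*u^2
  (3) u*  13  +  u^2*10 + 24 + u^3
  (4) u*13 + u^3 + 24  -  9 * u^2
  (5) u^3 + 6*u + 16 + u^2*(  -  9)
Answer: 1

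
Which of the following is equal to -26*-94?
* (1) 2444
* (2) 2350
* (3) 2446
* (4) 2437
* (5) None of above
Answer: 1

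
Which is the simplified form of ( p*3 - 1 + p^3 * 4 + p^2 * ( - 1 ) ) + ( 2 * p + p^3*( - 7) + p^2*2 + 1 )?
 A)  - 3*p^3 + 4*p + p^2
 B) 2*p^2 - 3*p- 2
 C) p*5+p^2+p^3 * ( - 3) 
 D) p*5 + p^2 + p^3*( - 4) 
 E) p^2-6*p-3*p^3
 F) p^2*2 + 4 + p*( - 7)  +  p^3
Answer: C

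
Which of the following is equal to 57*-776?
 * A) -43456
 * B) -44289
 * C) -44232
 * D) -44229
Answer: C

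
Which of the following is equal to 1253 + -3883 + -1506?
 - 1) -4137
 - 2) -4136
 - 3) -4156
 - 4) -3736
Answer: 2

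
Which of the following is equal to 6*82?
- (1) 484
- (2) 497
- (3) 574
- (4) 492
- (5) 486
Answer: 4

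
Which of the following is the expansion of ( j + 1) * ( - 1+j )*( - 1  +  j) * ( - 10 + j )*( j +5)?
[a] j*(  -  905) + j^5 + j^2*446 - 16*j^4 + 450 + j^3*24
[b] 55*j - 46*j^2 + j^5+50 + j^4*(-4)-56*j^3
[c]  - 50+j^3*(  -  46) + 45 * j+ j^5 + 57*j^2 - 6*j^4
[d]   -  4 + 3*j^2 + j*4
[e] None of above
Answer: e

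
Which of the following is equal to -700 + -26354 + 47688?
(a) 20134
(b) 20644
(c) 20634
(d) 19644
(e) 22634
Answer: c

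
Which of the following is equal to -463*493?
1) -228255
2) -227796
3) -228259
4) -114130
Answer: 3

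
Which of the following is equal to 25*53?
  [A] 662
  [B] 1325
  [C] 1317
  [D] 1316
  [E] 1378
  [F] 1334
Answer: B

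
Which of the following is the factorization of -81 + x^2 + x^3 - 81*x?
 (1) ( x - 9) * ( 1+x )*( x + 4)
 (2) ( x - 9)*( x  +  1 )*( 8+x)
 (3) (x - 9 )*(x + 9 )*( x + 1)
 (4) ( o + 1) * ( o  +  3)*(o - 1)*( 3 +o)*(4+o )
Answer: 3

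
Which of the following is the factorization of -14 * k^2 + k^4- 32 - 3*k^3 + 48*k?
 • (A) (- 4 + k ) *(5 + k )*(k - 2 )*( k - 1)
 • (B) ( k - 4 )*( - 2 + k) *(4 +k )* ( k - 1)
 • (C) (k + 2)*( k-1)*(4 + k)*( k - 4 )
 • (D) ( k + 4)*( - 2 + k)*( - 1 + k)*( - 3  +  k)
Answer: B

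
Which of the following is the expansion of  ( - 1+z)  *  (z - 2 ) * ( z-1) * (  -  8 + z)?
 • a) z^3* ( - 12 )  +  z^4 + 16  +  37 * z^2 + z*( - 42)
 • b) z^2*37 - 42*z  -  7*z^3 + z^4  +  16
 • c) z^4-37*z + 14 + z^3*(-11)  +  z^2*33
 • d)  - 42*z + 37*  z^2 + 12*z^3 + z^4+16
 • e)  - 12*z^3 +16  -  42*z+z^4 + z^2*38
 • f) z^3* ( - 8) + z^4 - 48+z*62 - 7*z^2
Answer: a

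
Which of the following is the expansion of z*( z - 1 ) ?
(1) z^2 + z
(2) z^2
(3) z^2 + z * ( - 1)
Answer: 3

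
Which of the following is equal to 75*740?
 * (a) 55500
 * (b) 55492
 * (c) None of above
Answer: a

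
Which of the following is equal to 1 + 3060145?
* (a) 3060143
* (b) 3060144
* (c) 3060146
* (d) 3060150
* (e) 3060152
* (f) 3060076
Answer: c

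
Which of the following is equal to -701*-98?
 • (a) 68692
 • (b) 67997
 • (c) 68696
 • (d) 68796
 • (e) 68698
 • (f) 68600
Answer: e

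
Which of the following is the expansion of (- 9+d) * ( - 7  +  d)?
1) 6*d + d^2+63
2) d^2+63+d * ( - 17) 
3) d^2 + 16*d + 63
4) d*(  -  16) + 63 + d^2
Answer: 4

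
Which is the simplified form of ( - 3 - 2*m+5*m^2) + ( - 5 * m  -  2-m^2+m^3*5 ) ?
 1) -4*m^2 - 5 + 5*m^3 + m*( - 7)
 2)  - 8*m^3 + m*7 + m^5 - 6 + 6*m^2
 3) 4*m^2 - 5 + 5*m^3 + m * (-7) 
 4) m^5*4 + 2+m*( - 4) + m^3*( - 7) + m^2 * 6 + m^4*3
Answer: 3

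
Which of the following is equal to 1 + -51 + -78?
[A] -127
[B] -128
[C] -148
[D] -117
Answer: B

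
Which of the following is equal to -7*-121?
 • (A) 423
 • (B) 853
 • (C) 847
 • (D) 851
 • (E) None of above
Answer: C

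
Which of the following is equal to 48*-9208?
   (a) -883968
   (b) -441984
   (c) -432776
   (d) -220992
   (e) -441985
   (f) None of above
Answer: b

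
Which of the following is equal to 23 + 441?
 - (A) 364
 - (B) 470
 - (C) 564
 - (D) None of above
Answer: D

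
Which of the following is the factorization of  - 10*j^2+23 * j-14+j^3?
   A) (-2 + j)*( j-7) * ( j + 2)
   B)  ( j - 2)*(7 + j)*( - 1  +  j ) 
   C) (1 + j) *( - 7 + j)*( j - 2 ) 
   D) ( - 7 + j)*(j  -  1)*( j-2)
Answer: D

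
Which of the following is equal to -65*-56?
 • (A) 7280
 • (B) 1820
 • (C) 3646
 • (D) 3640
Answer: D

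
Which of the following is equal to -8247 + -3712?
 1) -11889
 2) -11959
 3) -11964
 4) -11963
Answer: 2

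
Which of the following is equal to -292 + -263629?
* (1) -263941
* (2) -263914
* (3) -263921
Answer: 3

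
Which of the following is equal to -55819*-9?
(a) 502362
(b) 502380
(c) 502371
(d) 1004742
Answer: c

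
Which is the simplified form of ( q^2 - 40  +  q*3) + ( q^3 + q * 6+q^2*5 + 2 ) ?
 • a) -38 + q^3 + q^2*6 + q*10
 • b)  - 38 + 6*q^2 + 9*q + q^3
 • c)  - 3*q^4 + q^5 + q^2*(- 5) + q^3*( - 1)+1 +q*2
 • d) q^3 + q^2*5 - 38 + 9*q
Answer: b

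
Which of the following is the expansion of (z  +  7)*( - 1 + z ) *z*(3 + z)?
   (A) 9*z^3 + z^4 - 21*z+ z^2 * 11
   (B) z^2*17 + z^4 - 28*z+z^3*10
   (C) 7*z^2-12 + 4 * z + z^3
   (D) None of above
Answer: A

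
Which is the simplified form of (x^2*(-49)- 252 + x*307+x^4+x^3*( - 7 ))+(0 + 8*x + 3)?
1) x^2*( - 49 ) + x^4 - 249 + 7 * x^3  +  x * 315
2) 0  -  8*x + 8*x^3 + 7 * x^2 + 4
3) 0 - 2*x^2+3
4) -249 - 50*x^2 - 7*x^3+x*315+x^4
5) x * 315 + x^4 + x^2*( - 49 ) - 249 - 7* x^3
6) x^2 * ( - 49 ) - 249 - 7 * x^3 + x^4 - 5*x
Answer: 5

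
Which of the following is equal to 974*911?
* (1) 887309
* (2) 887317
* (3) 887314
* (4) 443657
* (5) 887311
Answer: 3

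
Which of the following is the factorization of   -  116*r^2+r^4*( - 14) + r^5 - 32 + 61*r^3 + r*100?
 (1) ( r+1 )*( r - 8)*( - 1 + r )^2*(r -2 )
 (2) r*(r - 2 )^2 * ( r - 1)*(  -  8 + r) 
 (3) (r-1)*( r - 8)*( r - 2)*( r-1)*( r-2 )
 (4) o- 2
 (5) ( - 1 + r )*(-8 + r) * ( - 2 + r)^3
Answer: 3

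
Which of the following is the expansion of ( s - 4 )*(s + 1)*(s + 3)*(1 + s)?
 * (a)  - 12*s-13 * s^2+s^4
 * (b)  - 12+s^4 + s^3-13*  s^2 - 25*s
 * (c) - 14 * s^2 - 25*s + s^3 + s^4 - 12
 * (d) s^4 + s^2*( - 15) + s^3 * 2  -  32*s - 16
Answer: b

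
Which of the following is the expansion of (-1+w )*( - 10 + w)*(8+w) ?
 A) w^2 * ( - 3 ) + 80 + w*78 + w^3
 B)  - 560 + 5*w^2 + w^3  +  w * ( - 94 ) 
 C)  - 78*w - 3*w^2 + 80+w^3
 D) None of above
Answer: C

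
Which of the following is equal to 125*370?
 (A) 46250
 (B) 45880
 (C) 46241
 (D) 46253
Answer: A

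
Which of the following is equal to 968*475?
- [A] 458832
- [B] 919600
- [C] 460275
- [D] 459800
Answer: D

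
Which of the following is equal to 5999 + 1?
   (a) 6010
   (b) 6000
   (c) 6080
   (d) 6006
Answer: b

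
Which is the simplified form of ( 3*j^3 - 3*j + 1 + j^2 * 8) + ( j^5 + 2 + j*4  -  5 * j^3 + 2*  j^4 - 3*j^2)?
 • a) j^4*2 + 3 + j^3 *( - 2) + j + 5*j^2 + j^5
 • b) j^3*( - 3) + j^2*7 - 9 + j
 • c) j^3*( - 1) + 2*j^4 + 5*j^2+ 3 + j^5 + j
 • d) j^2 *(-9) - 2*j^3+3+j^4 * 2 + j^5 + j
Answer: a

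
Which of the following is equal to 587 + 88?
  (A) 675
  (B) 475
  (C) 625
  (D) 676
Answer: A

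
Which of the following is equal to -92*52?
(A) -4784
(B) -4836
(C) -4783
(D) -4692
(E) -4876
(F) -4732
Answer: A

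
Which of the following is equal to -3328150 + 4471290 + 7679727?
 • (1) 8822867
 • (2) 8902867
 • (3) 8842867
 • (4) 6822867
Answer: 1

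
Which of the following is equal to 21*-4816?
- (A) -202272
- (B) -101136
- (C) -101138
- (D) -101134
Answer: B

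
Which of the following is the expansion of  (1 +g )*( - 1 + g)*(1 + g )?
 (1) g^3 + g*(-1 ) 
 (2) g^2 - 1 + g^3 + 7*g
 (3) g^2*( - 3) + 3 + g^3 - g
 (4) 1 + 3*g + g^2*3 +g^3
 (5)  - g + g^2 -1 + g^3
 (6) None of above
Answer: 5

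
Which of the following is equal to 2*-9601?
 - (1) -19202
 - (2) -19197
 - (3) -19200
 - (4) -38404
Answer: 1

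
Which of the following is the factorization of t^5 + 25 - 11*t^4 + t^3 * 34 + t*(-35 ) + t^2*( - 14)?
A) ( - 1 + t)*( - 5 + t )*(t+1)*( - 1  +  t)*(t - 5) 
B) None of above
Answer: A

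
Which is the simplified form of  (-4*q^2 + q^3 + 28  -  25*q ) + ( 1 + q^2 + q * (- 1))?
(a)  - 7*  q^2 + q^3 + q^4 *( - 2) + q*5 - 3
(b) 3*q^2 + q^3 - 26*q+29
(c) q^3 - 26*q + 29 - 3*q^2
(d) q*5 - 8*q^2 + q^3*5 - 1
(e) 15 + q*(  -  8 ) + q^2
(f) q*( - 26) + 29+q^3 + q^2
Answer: c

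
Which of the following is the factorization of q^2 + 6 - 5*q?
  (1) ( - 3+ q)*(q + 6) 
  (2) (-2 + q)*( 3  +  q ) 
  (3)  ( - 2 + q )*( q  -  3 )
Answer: 3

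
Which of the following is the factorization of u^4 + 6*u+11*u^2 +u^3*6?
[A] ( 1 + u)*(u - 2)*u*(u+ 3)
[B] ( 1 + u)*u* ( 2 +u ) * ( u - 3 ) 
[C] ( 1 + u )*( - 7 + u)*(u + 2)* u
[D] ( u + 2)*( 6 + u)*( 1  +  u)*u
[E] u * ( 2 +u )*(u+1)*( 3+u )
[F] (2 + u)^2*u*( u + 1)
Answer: E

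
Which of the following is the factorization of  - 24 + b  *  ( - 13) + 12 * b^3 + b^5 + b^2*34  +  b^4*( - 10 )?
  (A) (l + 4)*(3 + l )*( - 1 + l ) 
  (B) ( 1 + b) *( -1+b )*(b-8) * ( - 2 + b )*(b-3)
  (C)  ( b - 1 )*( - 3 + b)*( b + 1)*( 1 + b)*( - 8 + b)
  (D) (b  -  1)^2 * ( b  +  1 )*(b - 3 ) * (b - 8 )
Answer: C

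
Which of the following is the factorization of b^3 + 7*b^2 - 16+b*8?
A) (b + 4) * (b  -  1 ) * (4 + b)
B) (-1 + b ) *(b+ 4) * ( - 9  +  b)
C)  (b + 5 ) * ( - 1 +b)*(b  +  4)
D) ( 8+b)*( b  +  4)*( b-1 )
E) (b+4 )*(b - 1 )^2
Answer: A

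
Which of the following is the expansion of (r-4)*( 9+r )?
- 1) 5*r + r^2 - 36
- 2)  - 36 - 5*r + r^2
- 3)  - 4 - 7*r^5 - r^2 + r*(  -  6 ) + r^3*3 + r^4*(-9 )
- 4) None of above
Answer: 1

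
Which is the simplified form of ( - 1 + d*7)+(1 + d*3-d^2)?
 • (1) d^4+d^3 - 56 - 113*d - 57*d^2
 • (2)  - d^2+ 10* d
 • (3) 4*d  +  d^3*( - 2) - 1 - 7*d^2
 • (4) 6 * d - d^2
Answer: 2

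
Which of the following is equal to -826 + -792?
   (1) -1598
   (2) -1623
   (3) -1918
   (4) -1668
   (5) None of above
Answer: 5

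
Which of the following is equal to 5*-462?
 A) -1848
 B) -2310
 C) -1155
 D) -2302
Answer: B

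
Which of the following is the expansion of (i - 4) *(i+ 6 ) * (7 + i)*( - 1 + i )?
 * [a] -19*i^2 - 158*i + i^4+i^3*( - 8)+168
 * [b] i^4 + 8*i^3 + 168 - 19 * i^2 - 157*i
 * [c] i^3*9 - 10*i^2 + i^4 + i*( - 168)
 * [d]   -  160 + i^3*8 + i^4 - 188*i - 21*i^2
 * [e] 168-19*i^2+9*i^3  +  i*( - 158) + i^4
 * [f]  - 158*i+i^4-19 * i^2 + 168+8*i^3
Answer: f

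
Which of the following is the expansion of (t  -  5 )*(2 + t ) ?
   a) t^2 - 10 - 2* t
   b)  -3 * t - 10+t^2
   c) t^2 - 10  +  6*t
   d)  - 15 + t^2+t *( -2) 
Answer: b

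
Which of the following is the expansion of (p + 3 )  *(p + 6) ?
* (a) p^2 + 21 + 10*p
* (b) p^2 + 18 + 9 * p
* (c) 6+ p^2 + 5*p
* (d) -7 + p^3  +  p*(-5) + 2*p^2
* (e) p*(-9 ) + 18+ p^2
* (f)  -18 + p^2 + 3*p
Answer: b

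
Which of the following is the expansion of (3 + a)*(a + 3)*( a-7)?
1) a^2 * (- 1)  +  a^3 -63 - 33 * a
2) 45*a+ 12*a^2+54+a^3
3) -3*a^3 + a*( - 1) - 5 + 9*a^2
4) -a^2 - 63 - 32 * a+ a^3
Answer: 1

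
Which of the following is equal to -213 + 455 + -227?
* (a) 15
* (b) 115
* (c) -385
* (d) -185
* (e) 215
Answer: a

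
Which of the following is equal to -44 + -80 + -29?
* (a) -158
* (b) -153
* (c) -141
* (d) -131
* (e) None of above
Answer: b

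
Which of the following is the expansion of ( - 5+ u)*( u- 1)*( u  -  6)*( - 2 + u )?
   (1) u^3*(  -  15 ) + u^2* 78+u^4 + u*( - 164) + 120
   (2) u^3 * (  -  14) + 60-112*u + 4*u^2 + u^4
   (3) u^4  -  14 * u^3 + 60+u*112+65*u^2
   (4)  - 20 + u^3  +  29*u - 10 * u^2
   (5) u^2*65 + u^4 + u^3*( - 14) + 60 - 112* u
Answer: 5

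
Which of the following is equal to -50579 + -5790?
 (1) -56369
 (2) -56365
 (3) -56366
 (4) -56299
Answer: 1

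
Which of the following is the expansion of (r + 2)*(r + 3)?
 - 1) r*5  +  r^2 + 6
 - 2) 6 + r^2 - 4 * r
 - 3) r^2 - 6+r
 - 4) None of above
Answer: 1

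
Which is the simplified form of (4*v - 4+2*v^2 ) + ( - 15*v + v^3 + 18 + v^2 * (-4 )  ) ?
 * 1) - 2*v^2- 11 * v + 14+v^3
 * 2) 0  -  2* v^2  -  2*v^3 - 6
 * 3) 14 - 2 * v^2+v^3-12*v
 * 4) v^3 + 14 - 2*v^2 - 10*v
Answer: 1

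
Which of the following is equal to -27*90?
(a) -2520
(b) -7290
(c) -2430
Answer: c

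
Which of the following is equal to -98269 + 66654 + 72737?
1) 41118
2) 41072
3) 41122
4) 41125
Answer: 3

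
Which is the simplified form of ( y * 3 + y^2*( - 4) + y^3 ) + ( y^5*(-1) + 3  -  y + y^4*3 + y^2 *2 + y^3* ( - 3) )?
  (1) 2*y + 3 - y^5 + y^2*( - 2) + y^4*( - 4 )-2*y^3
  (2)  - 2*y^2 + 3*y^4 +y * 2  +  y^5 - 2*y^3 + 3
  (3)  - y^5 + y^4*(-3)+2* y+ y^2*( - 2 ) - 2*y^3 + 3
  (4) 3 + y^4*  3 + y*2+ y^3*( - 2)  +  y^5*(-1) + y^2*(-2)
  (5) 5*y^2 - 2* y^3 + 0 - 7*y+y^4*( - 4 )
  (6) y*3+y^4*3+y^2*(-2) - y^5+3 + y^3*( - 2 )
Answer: 4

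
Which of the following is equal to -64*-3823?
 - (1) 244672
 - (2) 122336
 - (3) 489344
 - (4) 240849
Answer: 1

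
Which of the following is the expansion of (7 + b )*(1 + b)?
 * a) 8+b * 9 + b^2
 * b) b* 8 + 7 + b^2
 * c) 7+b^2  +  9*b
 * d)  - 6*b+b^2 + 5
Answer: b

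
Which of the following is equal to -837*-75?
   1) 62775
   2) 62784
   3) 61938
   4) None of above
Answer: 1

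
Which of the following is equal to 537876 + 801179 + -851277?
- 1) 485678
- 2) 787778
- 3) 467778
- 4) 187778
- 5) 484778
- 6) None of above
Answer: 6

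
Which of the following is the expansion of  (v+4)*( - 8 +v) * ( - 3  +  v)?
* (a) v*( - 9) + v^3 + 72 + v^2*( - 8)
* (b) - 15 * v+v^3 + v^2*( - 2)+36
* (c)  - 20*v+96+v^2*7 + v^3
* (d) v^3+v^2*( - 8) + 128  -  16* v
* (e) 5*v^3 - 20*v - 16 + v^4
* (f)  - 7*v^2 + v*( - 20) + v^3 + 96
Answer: f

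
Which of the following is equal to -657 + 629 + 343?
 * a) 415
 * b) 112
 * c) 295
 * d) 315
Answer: d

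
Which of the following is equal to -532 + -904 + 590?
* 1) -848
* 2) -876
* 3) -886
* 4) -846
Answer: 4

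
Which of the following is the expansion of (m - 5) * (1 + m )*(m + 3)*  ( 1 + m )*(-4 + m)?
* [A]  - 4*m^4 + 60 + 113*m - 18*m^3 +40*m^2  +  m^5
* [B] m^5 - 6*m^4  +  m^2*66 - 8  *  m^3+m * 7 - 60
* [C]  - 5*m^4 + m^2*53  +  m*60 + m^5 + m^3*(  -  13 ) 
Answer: A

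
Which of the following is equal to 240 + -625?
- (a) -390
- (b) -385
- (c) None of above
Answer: b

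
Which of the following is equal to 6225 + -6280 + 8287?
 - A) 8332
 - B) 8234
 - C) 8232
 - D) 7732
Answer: C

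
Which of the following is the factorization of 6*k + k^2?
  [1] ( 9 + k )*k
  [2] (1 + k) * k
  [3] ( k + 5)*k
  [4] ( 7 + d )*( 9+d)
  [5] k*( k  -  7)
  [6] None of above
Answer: 6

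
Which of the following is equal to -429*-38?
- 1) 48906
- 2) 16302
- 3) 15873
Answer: 2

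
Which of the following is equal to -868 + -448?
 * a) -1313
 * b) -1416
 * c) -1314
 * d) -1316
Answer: d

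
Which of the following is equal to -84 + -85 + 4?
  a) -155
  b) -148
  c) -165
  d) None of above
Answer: c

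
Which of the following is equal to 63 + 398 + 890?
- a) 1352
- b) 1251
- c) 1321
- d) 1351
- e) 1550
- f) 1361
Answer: d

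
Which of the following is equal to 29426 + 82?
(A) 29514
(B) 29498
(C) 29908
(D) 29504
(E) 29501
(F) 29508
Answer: F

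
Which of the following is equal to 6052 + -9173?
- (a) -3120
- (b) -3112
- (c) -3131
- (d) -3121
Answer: d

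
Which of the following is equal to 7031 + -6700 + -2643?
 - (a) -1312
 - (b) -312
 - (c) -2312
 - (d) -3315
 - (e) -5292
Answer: c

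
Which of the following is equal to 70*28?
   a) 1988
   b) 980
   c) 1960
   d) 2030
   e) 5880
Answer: c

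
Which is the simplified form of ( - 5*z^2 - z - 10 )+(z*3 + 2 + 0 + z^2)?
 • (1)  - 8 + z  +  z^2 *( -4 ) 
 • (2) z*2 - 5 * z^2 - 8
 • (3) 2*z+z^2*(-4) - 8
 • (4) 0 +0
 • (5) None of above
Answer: 3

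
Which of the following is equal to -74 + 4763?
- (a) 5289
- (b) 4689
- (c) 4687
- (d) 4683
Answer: b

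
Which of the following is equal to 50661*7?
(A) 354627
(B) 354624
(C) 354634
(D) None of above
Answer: A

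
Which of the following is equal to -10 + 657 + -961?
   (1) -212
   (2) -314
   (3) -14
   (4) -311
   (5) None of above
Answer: 2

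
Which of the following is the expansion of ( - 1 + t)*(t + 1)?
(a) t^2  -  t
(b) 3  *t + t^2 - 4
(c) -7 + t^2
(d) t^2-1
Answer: d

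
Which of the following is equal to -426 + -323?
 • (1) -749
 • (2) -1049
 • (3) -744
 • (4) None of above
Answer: 1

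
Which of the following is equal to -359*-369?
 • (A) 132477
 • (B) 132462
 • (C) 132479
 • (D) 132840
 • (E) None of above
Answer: E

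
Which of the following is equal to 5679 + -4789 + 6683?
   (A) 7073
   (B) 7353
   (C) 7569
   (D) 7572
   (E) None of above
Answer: E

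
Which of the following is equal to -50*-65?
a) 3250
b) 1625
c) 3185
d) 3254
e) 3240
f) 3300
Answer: a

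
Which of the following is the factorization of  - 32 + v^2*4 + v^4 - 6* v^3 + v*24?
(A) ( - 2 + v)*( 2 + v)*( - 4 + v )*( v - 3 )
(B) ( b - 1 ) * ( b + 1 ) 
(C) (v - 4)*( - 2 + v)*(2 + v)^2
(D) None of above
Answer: D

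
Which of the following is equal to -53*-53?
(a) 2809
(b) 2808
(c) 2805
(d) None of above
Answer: a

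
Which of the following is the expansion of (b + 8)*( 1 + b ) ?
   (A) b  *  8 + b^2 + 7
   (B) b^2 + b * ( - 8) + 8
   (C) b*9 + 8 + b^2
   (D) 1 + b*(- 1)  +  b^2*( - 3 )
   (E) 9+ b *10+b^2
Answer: C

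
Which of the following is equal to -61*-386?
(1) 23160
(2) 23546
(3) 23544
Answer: 2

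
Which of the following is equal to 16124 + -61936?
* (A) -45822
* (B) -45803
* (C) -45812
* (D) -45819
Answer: C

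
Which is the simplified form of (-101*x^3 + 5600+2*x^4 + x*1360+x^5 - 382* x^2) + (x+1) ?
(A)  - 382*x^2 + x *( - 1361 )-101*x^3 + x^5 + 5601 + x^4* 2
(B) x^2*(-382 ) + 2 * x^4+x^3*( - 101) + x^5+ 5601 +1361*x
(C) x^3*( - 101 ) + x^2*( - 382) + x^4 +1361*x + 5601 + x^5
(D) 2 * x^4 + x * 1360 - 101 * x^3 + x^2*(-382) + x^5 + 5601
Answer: B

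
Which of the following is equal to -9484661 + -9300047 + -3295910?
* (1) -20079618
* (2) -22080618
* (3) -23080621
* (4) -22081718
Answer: 2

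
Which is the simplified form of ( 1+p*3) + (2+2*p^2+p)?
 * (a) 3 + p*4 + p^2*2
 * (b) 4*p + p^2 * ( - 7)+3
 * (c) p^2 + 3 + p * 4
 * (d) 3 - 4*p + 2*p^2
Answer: a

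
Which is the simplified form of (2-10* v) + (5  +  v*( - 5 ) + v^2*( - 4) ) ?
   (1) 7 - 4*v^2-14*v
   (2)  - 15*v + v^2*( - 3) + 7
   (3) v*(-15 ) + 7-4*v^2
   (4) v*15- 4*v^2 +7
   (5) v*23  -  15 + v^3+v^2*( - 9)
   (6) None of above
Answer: 3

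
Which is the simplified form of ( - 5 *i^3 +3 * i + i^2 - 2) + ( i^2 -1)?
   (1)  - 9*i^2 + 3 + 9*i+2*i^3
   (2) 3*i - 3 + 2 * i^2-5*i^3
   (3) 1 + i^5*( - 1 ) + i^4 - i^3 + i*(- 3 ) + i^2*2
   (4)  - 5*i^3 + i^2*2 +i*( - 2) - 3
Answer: 2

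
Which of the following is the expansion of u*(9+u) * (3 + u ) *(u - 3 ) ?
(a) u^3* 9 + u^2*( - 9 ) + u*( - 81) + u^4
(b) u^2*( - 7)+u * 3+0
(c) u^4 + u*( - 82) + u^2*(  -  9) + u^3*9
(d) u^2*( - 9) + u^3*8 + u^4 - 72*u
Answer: a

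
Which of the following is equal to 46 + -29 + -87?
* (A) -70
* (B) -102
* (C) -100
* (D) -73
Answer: A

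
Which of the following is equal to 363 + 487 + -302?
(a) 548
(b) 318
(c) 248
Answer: a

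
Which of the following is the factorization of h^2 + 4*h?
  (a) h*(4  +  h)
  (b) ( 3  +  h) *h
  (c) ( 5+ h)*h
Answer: a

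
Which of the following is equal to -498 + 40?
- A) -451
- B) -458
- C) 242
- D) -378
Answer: B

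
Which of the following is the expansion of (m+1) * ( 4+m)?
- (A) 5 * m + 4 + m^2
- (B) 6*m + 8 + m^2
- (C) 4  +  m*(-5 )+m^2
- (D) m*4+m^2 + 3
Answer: A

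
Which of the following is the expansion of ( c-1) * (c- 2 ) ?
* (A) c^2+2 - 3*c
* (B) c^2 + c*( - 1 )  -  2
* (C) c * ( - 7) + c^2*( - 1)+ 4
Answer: A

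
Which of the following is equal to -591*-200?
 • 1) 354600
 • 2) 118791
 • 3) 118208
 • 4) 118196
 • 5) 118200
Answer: 5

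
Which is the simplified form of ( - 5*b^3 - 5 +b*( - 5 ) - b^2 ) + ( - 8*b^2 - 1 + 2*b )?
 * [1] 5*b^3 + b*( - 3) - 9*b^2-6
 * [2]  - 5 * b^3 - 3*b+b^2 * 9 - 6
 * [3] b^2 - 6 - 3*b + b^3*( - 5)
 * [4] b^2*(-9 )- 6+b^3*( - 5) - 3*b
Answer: 4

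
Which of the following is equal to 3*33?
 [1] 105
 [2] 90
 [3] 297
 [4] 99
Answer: 4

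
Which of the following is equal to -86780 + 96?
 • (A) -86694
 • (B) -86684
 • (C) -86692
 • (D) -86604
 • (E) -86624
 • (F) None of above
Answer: B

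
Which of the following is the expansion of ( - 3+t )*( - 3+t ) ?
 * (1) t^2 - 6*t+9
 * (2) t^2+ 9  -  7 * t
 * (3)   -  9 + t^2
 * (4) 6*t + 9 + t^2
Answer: 1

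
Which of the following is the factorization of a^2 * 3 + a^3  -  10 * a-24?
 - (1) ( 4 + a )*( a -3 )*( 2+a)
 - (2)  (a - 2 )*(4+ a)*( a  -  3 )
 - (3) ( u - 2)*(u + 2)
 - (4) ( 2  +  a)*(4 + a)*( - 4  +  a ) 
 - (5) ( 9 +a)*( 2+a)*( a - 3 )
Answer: 1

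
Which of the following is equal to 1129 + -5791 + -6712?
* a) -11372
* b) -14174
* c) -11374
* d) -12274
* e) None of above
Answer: c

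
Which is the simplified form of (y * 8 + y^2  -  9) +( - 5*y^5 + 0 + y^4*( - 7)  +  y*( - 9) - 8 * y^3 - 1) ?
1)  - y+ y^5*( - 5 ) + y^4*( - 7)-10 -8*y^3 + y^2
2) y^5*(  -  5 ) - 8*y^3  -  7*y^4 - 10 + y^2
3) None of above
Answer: 1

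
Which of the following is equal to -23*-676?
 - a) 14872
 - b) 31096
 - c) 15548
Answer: c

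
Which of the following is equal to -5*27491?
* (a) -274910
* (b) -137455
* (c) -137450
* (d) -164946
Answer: b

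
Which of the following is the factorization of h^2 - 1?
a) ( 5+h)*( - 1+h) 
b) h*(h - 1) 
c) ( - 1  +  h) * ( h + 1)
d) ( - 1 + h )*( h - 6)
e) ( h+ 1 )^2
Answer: c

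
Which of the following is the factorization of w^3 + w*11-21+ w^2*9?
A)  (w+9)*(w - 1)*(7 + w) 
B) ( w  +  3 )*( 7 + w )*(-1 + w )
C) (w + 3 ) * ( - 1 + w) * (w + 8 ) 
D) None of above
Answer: B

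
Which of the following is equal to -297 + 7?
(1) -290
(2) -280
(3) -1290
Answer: 1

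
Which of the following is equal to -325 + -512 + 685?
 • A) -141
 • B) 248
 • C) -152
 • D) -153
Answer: C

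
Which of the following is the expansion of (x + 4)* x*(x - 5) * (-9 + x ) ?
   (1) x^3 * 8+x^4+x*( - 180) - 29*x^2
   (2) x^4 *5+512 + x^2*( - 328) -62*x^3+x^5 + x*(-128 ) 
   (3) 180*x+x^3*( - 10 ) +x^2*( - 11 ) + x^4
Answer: 3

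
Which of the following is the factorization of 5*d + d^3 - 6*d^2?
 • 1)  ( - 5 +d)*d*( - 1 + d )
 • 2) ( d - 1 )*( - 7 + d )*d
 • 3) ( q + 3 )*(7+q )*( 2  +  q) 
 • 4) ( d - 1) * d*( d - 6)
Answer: 1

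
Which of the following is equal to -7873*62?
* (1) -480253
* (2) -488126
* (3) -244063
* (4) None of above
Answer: 2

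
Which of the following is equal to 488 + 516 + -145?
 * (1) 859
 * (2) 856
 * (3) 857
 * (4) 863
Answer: 1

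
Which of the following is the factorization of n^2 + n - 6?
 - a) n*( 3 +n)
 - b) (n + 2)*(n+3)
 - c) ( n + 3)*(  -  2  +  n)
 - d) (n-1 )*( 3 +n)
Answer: c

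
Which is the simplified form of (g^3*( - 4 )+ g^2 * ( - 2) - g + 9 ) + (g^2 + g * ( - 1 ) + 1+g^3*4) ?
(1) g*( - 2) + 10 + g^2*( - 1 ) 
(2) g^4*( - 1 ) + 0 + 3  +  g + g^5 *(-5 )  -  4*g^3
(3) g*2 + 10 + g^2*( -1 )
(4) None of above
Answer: 1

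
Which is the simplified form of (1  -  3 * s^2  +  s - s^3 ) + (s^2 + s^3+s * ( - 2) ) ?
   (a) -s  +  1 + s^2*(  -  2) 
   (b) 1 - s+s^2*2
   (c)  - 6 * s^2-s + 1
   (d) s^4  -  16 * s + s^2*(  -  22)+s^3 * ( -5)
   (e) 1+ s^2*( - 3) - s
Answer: a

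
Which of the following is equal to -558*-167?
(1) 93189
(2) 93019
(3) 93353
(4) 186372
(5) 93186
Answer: 5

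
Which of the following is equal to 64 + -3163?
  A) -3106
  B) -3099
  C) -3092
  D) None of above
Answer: B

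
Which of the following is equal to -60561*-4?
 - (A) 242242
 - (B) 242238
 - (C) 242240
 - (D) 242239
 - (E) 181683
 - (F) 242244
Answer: F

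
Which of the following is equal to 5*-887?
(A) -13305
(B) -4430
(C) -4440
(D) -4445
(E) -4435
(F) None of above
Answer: E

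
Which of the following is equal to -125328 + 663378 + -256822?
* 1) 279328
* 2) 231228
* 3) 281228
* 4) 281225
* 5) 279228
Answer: 3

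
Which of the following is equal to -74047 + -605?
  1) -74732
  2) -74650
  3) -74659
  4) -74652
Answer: 4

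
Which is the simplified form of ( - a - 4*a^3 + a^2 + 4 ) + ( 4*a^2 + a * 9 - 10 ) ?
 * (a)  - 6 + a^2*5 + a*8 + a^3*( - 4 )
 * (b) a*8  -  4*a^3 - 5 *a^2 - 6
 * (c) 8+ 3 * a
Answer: a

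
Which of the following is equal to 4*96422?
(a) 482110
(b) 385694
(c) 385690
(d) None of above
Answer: d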